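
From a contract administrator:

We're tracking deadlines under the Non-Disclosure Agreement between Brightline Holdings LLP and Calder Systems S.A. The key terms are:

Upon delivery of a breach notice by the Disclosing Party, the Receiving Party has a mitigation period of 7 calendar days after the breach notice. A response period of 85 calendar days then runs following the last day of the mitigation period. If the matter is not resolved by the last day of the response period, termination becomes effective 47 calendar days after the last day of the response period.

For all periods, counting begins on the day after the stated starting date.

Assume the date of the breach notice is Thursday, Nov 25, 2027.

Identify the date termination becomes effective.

The last day of the mitigation period: 7 calendar days after Nov 25, 2027 is Dec 2, 2027.
The last day of the response period: 85 calendar days after Dec 2, 2027 is Feb 25, 2028.
The date termination becomes effective: 47 calendar days after Feb 25, 2028 is Apr 12, 2028.

Apr 12, 2028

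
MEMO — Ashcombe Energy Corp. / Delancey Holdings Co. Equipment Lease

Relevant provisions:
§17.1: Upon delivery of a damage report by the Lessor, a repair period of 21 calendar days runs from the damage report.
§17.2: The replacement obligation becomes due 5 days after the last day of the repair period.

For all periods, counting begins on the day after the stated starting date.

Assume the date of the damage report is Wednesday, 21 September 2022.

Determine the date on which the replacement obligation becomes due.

The last day of the repair period: 21 calendar days after 21 September 2022 is 12 October 2022.
The date on which the replacement obligation becomes due: 12 October 2022 + 5 days = 17 October 2022.

17 October 2022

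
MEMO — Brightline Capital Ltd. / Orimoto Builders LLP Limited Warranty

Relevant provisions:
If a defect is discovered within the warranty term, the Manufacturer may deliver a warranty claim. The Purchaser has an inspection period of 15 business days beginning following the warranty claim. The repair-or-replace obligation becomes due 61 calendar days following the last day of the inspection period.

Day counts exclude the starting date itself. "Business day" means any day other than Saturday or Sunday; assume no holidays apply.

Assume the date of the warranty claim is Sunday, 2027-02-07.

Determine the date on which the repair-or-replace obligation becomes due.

2027-04-28

The last day of the inspection period: 15 business days after Sunday, 2027-02-07, skipping weekends — Feb 8, Feb 9, Feb 10, Feb 11, …, Feb 24, Feb 25, Feb 26 — lands on Friday, 2027-02-26.
The date on which the repair-or-replace obligation becomes due: 2027-02-26 + 61 days = 2027-04-28.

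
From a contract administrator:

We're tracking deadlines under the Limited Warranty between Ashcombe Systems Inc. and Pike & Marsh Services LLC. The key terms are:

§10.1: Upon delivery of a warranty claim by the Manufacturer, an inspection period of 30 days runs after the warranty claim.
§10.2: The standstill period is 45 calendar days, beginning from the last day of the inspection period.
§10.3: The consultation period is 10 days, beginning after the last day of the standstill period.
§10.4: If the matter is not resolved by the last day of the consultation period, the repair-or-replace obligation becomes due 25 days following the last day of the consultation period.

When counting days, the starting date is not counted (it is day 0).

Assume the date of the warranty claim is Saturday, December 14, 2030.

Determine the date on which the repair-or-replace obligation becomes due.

April 3, 2031

Adding 30 calendar days to December 14, 2030 gives January 13, 2031, which is the last day of the inspection period.
The last day of the standstill period: January 13, 2031 + 45 days = February 27, 2031.
The last day of the consultation period: February 27, 2031 + 10 days = March 9, 2031.
The date on which the repair-or-replace obligation becomes due: March 9, 2031 + 25 days = April 3, 2031.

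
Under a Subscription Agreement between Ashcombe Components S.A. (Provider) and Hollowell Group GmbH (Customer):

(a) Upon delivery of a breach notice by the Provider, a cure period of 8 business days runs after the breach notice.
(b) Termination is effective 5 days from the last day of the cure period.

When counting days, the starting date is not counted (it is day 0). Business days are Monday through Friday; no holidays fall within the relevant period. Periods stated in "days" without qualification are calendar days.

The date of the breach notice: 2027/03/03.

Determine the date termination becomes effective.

2027/03/20

The last day of the cure period: counting 8 business days from Wednesday, 2027/03/03 (Mar 4, Mar 5, Mar 8, Mar 9, Mar 10, Mar 11, Mar 12, Mar 15, skipping weekends) reaches Monday, 2027/03/15.
Adding 5 calendar days to 2027/03/15 gives 2027/03/20, which is the date termination becomes effective.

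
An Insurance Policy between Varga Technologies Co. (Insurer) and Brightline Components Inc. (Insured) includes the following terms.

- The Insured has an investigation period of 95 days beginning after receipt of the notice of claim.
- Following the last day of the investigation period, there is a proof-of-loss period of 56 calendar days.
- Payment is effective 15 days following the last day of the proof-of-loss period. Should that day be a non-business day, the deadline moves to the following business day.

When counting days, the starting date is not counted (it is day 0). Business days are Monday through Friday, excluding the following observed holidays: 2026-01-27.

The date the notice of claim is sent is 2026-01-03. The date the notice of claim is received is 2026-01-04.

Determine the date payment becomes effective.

The last day of the investigation period: 2026-01-04 + 95 days = 2026-04-09.
The last day of the proof-of-loss period: 2026-04-09 + 56 days = 2026-06-04.
The date payment becomes effective: 2026-06-04 + 15 days = 2026-06-19. 2026-06-19 is a Friday and is not a listed holiday, so no roll-forward applies.

2026-06-19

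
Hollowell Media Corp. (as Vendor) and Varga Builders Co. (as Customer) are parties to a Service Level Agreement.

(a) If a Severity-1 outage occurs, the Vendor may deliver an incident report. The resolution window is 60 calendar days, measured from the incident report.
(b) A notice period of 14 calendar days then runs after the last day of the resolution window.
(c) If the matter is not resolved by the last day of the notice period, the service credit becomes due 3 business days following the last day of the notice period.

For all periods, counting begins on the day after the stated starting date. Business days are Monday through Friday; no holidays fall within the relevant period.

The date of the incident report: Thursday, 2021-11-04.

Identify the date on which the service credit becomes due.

Adding 60 calendar days to 2021-11-04 gives 2022-01-03, which is the last day of the resolution window.
The last day of the notice period: 14 calendar days after 2022-01-03 is 2022-01-17.
The date on which the service credit becomes due: 3 business days after Monday, 2022-01-17, skipping weekends — Jan 18, Jan 19, Jan 20 — lands on Thursday, 2022-01-20.

2022-01-20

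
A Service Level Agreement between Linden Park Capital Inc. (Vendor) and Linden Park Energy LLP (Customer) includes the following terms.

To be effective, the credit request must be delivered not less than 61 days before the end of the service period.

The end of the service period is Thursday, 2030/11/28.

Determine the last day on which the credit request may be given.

2030/09/28

2030/11/28 minus 61 days is 2030/09/28.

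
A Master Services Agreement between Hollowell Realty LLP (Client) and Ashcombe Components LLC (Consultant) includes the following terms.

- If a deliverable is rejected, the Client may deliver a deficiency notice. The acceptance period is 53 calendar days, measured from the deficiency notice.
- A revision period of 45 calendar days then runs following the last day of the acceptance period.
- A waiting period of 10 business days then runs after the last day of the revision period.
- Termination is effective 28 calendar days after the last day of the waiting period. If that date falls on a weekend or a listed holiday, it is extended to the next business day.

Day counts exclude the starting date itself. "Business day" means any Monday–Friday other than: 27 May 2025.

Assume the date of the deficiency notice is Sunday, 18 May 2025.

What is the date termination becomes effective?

Adding 53 calendar days to 18 May 2025 gives 10 July 2025, which is the last day of the acceptance period.
The last day of the revision period: 10 July 2025 + 45 days = 24 August 2025.
The last day of the waiting period: counting 10 business days from Sunday, 24 August 2025 (Aug 25, Aug 26, Aug 27, Aug 28, Aug 29, Sep 1, Sep 2, Sep 3, Sep 4, Sep 5, skipping weekends) reaches Friday, 5 September 2025.
Adding 28 calendar days to 5 September 2025 gives 3 October 2025, which is the date termination becomes effective. 3 October 2025 is a Friday and is not a listed holiday, so no roll-forward applies.

3 October 2025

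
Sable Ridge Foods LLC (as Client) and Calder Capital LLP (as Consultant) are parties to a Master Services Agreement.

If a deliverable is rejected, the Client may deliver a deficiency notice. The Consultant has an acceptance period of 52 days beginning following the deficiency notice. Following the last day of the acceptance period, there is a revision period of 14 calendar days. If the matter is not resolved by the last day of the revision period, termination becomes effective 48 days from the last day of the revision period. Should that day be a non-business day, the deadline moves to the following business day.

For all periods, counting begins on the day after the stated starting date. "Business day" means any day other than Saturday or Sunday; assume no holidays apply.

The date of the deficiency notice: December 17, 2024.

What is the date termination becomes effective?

April 10, 2025

Adding 52 calendar days to December 17, 2024 gives February 7, 2025, which is the last day of the acceptance period.
The last day of the revision period: February 7, 2025 + 14 days = February 21, 2025.
The date termination becomes effective: February 21, 2025 + 48 days = April 10, 2025. April 10, 2025 is a Thursday, so no roll-forward applies.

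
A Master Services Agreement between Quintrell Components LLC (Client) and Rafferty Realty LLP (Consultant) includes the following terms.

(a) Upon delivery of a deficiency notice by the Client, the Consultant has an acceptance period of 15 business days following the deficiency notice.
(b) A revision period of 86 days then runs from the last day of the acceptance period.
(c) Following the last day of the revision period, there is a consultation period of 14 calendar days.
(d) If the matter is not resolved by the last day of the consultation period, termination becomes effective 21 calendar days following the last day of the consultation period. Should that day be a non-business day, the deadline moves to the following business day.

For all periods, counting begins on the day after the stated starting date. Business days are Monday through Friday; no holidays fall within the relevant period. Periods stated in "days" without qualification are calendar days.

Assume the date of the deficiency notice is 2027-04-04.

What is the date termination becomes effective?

The last day of the acceptance period: counting 15 business days from Sunday, 2027-04-04 (Apr 5, Apr 6, Apr 7, Apr 8, …, Apr 21, Apr 22, Apr 23, skipping weekends) reaches Friday, 2027-04-23.
The last day of the revision period: 86 calendar days after 2027-04-23 is 2027-07-18.
The last day of the consultation period: 2027-07-18 + 14 days = 2027-08-01.
The date termination becomes effective: 2027-08-01 + 21 days = 2027-08-22. That falls on a Sunday, so it rolls to the next business day, Monday, 2027-08-23.

2027-08-23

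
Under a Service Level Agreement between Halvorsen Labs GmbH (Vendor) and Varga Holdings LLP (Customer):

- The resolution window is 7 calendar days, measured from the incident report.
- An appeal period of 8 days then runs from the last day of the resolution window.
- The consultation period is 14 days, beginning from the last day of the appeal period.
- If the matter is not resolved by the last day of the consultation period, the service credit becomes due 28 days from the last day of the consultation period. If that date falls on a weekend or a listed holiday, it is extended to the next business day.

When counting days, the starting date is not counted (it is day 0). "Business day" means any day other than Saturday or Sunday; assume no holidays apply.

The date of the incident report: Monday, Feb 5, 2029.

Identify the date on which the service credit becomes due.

Apr 3, 2029

The last day of the resolution window: Feb 5, 2029 + 7 days = Feb 12, 2029.
The last day of the appeal period: 8 calendar days after Feb 12, 2029 is Feb 20, 2029.
The last day of the consultation period: 14 calendar days after Feb 20, 2029 is Mar 6, 2029.
Adding 28 calendar days to Mar 6, 2029 gives Apr 3, 2029, which is the date on which the service credit becomes due. Apr 3, 2029 is a Tuesday, so no roll-forward applies.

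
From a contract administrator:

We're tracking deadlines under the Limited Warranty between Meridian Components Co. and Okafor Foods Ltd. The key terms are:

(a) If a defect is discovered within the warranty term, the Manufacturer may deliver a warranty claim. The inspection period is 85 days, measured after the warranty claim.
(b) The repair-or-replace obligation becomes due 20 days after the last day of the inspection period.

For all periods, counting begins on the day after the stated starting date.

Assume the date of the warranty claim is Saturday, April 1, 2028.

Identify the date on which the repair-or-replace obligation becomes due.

The last day of the inspection period: 85 calendar days after April 1, 2028 is June 25, 2028.
The date on which the repair-or-replace obligation becomes due: 20 calendar days after June 25, 2028 is July 15, 2028.

July 15, 2028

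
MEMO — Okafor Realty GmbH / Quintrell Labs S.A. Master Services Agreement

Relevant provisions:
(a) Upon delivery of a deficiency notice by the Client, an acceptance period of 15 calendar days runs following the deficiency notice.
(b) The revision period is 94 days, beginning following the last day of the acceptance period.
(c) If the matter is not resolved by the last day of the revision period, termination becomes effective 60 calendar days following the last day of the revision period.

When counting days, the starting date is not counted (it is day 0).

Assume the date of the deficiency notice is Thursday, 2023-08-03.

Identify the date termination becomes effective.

The last day of the acceptance period: 2023-08-03 + 15 days = 2023-08-18.
The last day of the revision period: 2023-08-18 + 94 days = 2023-11-20.
The date termination becomes effective: 60 calendar days after 2023-11-20 is 2024-01-19.

2024-01-19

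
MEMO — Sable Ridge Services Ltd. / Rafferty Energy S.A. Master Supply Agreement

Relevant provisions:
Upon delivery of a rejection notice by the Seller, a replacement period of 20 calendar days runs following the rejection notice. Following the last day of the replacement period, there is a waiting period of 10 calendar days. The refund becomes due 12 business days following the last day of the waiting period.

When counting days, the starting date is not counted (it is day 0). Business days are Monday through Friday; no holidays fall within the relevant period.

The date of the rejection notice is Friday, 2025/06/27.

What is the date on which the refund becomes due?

The last day of the replacement period: 20 calendar days after 2025/06/27 is 2025/07/17.
Adding 10 calendar days to 2025/07/17 gives 2025/07/27, which is the last day of the waiting period.
The date on which the refund becomes due: counting 12 business days from Sunday, 2025/07/27 (Jul 28, Jul 29, Jul 30, Jul 31, …, Aug 8, Aug 11, Aug 12, skipping weekends) reaches Tuesday, 2025/08/12.

2025/08/12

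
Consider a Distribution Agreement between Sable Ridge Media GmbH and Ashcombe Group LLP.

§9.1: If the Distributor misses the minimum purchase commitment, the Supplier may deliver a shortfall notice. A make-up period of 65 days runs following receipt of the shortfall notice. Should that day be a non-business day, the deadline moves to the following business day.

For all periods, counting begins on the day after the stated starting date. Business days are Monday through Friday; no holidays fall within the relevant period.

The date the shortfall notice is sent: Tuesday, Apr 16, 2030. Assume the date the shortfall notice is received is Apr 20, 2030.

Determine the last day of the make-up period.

The last day of the make-up period: Apr 20, 2030 + 65 days = Jun 24, 2030. Jun 24, 2030 is a Monday, so no roll-forward applies.

Jun 24, 2030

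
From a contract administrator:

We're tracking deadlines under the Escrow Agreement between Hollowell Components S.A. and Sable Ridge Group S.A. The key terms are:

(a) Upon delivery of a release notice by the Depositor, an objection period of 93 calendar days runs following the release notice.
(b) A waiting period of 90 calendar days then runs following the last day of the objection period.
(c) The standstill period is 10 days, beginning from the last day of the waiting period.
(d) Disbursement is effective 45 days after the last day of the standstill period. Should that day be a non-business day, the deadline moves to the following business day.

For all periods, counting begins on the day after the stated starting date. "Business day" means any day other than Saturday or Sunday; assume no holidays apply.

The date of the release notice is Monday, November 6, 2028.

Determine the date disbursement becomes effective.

Adding 93 calendar days to November 6, 2028 gives February 7, 2029, which is the last day of the objection period.
The last day of the waiting period: 90 calendar days after February 7, 2029 is May 8, 2029.
Adding 10 calendar days to May 8, 2029 gives May 18, 2029, which is the last day of the standstill period.
The date disbursement becomes effective: May 18, 2029 + 45 days = July 2, 2029. July 2, 2029 is a Monday, so no roll-forward applies.

July 2, 2029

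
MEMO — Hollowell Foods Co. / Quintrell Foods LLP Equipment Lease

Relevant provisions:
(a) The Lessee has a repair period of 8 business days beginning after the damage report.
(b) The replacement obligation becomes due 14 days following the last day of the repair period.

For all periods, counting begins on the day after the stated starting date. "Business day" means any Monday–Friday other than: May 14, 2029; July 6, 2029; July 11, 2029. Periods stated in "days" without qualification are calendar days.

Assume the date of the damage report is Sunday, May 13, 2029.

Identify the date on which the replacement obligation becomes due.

The last day of the repair period: 8 business days after Sunday, May 13, 2029, skipping weekends and the listed holiday on May 14 — May 15, May 16, May 17, May 18, May 21, May 22, May 23, May 24 — lands on Thursday, May 24, 2029.
The date on which the replacement obligation becomes due: May 24, 2029 + 14 days = June 7, 2029.

June 7, 2029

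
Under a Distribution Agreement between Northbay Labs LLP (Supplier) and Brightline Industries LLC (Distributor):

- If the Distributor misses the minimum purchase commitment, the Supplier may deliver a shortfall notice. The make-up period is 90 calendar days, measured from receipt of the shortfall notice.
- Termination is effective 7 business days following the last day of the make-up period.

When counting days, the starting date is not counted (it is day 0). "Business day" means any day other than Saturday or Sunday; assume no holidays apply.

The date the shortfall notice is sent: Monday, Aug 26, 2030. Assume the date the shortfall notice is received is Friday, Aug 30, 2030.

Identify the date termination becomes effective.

Dec 9, 2030

The last day of the make-up period: 90 calendar days after Aug 30, 2030 is Nov 28, 2030.
The date termination becomes effective: 7 business days after Thursday, Nov 28, 2030, skipping weekends — Nov 29, Dec 2, Dec 3, Dec 4, Dec 5, Dec 6, Dec 9 — lands on Monday, Dec 9, 2030.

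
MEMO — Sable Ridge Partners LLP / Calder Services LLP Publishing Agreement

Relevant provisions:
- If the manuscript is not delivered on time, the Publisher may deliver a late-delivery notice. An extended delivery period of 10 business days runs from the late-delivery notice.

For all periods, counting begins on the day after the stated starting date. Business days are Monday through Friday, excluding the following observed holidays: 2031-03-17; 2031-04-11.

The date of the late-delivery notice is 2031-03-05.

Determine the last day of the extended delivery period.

The last day of the extended delivery period: 10 business days after Wednesday, 2031-03-05, skipping weekends and the listed holiday on Mar 17 — Mar 6, Mar 7, Mar 10, Mar 11, Mar 12, Mar 13, Mar 14, Mar 18, Mar 19, Mar 20 — lands on Thursday, 2031-03-20.

2031-03-20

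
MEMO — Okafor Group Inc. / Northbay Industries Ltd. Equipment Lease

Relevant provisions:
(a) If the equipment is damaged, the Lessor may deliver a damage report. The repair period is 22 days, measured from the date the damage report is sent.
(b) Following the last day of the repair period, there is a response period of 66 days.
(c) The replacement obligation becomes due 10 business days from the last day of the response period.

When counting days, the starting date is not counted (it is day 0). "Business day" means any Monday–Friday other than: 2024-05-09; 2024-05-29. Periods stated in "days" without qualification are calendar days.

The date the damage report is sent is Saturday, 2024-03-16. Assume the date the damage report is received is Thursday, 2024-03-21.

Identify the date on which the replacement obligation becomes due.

2024-06-26

The last day of the repair period: 2024-03-16 + 22 days = 2024-04-07.
The last day of the response period: 66 calendar days after 2024-04-07 is 2024-06-12.
The date on which the replacement obligation becomes due: 10 business days after Wednesday, 2024-06-12, skipping weekends — Jun 13, Jun 14, Jun 17, Jun 18, Jun 19, Jun 20, Jun 21, Jun 24, Jun 25, Jun 26 — lands on Wednesday, 2024-06-26.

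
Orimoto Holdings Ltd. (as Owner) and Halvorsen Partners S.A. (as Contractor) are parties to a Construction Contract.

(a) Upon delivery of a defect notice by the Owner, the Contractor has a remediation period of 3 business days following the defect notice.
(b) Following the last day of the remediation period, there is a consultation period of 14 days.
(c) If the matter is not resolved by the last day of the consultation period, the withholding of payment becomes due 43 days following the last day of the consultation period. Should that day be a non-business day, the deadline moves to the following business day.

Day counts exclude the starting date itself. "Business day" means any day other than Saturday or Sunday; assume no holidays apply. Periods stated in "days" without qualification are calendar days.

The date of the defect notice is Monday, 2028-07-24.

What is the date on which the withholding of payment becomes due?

2028-09-22

The last day of the remediation period: 3 business days after Monday, 2028-07-24, skipping weekends — Jul 25, Jul 26, Jul 27 — lands on Thursday, 2028-07-27.
The last day of the consultation period: 14 calendar days after 2028-07-27 is 2028-08-10.
Adding 43 calendar days to 2028-08-10 gives 2028-09-22, which is the date on which the withholding of payment becomes due. 2028-09-22 is a Friday, so no roll-forward applies.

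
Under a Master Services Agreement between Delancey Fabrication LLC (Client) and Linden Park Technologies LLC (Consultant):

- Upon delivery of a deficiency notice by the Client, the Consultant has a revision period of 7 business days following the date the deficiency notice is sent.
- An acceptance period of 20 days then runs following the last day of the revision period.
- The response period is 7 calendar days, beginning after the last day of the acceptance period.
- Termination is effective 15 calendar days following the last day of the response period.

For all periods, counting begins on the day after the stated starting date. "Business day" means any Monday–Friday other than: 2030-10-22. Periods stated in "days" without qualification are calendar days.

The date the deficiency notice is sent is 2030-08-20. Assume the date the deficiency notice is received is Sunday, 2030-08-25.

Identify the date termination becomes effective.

2030-10-10

The last day of the revision period: counting 7 business days from Tuesday, 2030-08-20 (Aug 21, Aug 22, Aug 23, Aug 26, Aug 27, Aug 28, Aug 29, skipping weekends) reaches Thursday, 2030-08-29.
The last day of the acceptance period: 20 calendar days after 2030-08-29 is 2030-09-18.
The last day of the response period: 7 calendar days after 2030-09-18 is 2030-09-25.
The date termination becomes effective: 2030-09-25 + 15 days = 2030-10-10.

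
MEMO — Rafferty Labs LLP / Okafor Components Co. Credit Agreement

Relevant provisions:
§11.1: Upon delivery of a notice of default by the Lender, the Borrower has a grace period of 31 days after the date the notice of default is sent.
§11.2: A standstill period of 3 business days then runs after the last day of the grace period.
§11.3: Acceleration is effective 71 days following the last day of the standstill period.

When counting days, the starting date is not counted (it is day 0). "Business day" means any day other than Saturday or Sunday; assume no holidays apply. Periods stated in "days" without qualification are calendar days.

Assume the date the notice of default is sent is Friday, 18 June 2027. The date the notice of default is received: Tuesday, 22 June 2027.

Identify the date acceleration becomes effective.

The last day of the grace period: 31 calendar days after 18 June 2027 is 19 July 2027.
From Monday, 19 July 2027, 3 business days (Jul 20, Jul 21, Jul 22, skipping weekends) brings us to Thursday, 22 July 2027, which is the last day of the standstill period.
The date acceleration becomes effective: 71 calendar days after 22 July 2027 is 1 October 2027.

1 October 2027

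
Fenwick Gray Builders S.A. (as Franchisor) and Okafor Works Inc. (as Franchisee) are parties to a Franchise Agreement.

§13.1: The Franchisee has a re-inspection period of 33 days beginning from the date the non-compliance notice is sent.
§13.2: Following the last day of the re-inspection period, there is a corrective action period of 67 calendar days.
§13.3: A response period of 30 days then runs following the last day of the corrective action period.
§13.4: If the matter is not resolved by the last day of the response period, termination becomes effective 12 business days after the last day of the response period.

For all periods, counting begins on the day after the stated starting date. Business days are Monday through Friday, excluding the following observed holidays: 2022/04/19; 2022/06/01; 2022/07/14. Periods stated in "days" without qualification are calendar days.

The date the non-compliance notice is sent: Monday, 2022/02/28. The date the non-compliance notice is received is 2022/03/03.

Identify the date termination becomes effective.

Adding 33 calendar days to 2022/02/28 gives 2022/04/02, which is the last day of the re-inspection period.
The last day of the corrective action period: 67 calendar days after 2022/04/02 is 2022/06/08.
Adding 30 calendar days to 2022/06/08 gives 2022/07/08, which is the last day of the response period.
The date termination becomes effective: 12 business days after Friday, 2022/07/08, skipping weekends and the listed holiday on Jul 14 — Jul 11, Jul 12, Jul 13, Jul 15, …, Jul 25, Jul 26, Jul 27 — lands on Wednesday, 2022/07/27.

2022/07/27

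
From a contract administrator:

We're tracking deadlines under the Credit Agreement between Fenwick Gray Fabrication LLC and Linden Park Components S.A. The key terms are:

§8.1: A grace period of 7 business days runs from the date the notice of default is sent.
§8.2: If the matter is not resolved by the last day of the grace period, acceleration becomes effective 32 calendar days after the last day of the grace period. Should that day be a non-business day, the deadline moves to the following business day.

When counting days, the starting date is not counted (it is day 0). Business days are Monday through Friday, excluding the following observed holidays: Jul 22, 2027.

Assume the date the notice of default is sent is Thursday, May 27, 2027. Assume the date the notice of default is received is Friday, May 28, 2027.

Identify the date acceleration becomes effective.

Jul 9, 2027

The last day of the grace period: counting 7 business days from Thursday, May 27, 2027 (May 28, May 31, Jun 1, Jun 2, Jun 3, Jun 4, Jun 7, skipping weekends) reaches Monday, Jun 7, 2027.
Adding 32 calendar days to Jun 7, 2027 gives Jul 9, 2027, which is the date acceleration becomes effective. Jul 9, 2027 is a Friday and is not a listed holiday, so no roll-forward applies.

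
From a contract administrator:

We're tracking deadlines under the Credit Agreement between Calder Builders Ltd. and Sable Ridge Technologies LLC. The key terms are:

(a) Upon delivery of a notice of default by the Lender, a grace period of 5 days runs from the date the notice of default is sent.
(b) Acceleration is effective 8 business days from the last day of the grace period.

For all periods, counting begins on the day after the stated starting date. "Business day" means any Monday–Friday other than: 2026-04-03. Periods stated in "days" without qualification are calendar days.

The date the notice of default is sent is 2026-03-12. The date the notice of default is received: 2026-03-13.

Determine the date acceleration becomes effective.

2026-03-27

The last day of the grace period: 2026-03-12 + 5 days = 2026-03-17.
From Tuesday, 2026-03-17, 8 business days (Mar 18, Mar 19, Mar 20, Mar 23, Mar 24, Mar 25, Mar 26, Mar 27, skipping weekends) brings us to Friday, 2026-03-27, which is the date acceleration becomes effective.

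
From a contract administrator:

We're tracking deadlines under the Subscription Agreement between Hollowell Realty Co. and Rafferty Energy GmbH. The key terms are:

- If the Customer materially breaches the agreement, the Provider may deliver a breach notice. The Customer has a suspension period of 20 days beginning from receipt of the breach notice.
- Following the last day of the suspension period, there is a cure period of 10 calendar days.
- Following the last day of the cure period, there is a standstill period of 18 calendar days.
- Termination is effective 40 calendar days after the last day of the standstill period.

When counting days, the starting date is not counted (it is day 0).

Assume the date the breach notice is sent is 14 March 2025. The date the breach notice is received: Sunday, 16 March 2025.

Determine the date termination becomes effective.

Adding 20 calendar days to 16 March 2025 gives 5 April 2025, which is the last day of the suspension period.
The last day of the cure period: 10 calendar days after 5 April 2025 is 15 April 2025.
The last day of the standstill period: 15 April 2025 + 18 days = 3 May 2025.
The date termination becomes effective: 3 May 2025 + 40 days = 12 June 2025.

12 June 2025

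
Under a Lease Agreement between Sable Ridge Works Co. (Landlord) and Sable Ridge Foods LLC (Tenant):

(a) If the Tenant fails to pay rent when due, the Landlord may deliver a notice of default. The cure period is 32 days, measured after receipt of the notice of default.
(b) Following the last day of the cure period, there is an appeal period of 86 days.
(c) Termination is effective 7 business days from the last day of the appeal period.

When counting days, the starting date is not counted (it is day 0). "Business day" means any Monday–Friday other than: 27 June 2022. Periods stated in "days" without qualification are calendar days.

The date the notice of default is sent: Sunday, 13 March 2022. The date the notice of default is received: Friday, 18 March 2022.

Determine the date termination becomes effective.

The last day of the cure period: 18 March 2022 + 32 days = 19 April 2022.
Adding 86 calendar days to 19 April 2022 gives 14 July 2022, which is the last day of the appeal period.
From Thursday, 14 July 2022, 7 business days (Jul 15, Jul 18, Jul 19, Jul 20, Jul 21, Jul 22, Jul 25, skipping weekends) brings us to Monday, 25 July 2022, which is the date termination becomes effective.

25 July 2022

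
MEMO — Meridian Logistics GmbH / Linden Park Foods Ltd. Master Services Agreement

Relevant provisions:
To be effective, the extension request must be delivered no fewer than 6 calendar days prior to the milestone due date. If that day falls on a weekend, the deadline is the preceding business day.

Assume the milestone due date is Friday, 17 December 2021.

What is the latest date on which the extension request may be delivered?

10 December 2021

Counting back 6 calendar days from 17 December 2021 gives 11 December 2021. That is a Saturday, so the deadline moves back to Friday, 10 December 2021.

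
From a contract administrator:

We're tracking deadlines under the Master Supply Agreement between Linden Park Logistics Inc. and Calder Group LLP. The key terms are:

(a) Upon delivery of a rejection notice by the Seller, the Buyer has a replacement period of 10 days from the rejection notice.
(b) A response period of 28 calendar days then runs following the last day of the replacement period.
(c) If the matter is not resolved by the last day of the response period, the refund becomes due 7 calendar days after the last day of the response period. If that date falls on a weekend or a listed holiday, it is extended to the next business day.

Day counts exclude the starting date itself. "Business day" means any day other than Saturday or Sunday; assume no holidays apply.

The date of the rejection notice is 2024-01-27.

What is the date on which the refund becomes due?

The last day of the replacement period: 2024-01-27 + 10 days = 2024-02-06.
The last day of the response period: 2024-02-06 + 28 days = 2024-03-05.
The date on which the refund becomes due: 2024-03-05 + 7 days = 2024-03-12. 2024-03-12 is a Tuesday, so no roll-forward applies.

2024-03-12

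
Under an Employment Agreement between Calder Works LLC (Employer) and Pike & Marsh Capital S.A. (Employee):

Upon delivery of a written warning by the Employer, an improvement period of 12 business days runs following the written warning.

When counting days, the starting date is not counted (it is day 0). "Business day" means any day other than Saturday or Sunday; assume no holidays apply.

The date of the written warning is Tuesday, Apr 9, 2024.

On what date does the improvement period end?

Apr 25, 2024

The last day of the improvement period: 12 business days after Tuesday, Apr 9, 2024, skipping weekends — Apr 10, Apr 11, Apr 12, Apr 15, …, Apr 23, Apr 24, Apr 25 — lands on Thursday, Apr 25, 2024.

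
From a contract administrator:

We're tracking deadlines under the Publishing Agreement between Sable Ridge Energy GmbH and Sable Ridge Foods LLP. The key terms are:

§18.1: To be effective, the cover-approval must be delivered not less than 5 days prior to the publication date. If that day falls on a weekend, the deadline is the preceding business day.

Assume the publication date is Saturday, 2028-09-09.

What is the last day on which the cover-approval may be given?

2028-09-09 minus 5 days is 2028-09-04. That is a Monday, so no adjustment is needed.

2028-09-04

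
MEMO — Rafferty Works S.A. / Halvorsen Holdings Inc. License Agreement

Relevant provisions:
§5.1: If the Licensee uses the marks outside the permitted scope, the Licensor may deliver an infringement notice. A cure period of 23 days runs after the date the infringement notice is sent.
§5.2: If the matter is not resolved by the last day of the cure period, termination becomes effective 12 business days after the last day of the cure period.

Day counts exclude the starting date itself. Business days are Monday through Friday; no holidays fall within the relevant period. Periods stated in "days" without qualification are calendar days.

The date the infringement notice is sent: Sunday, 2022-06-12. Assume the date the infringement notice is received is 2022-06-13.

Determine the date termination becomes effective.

2022-07-21

Adding 23 calendar days to 2022-06-12 gives 2022-07-05, which is the last day of the cure period.
The date termination becomes effective: counting 12 business days from Tuesday, 2022-07-05 (Jul 6, Jul 7, Jul 8, Jul 11, …, Jul 19, Jul 20, Jul 21, skipping weekends) reaches Thursday, 2022-07-21.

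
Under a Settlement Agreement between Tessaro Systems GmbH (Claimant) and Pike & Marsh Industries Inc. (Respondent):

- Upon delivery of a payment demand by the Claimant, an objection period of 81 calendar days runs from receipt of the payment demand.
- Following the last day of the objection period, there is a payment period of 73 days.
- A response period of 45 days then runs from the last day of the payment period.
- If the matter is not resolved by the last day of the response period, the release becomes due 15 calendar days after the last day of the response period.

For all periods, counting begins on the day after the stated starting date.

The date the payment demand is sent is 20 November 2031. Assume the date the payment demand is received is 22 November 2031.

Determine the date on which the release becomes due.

Adding 81 calendar days to 22 November 2031 gives 11 February 2032, which is the last day of the objection period.
Adding 73 calendar days to 11 February 2032 gives 24 April 2032, which is the last day of the payment period.
The last day of the response period: 24 April 2032 + 45 days = 8 June 2032.
The date on which the release becomes due: 8 June 2032 + 15 days = 23 June 2032.

23 June 2032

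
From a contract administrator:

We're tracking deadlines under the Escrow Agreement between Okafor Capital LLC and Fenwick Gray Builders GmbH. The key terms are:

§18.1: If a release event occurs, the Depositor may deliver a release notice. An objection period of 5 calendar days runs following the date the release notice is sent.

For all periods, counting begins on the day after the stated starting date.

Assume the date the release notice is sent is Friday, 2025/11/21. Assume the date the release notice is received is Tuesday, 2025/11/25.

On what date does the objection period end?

The last day of the objection period: 5 calendar days after 2025/11/21 is 2025/11/26.

2025/11/26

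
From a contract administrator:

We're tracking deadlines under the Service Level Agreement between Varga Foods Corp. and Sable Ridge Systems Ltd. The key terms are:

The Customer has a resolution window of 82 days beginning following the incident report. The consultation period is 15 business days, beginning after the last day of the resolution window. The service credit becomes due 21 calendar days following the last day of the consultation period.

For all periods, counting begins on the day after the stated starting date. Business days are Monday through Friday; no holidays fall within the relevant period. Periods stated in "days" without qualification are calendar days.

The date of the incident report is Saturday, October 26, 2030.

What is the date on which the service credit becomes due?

Adding 82 calendar days to October 26, 2030 gives January 16, 2031, which is the last day of the resolution window.
From Thursday, January 16, 2031, 15 business days (Jan 17, Jan 20, Jan 21, Jan 22, …, Feb 4, Feb 5, Feb 6, skipping weekends) brings us to Thursday, February 6, 2031, which is the last day of the consultation period.
Adding 21 calendar days to February 6, 2031 gives February 27, 2031, which is the date on which the service credit becomes due.

February 27, 2031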